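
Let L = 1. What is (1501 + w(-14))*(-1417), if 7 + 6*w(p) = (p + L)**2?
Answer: -2165176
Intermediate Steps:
w(p) = -7/6 + (1 + p)**2/6 (w(p) = -7/6 + (p + 1)**2/6 = -7/6 + (1 + p)**2/6)
(1501 + w(-14))*(-1417) = (1501 + (-7/6 + (1 - 14)**2/6))*(-1417) = (1501 + (-7/6 + (1/6)*(-13)**2))*(-1417) = (1501 + (-7/6 + (1/6)*169))*(-1417) = (1501 + (-7/6 + 169/6))*(-1417) = (1501 + 27)*(-1417) = 1528*(-1417) = -2165176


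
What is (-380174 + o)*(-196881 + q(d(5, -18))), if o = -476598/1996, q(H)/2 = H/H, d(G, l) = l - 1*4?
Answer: 74745496460929/998 ≈ 7.4895e+10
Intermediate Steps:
d(G, l) = -4 + l (d(G, l) = l - 4 = -4 + l)
q(H) = 2 (q(H) = 2*(H/H) = 2*1 = 2)
o = -238299/998 (o = -476598*1/1996 = -238299/998 ≈ -238.78)
(-380174 + o)*(-196881 + q(d(5, -18))) = (-380174 - 238299/998)*(-196881 + 2) = -379651951/998*(-196879) = 74745496460929/998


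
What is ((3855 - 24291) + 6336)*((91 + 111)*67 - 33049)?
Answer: 275161500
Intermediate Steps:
((3855 - 24291) + 6336)*((91 + 111)*67 - 33049) = (-20436 + 6336)*(202*67 - 33049) = -14100*(13534 - 33049) = -14100*(-19515) = 275161500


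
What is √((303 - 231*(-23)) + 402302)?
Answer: √407918 ≈ 638.68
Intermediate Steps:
√((303 - 231*(-23)) + 402302) = √((303 + 5313) + 402302) = √(5616 + 402302) = √407918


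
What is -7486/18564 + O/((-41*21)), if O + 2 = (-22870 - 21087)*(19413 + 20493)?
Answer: 775333281985/380562 ≈ 2.0373e+6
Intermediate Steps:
O = -1754148044 (O = -2 + (-22870 - 21087)*(19413 + 20493) = -2 - 43957*39906 = -2 - 1754148042 = -1754148044)
-7486/18564 + O/((-41*21)) = -7486/18564 - 1754148044/((-41*21)) = -7486*1/18564 - 1754148044/(-861) = -3743/9282 - 1754148044*(-1/861) = -3743/9282 + 1754148044/861 = 775333281985/380562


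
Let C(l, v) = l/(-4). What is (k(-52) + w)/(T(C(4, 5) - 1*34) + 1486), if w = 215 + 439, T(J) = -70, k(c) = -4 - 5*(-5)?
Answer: 225/472 ≈ 0.47670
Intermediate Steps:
C(l, v) = -l/4 (C(l, v) = l*(-1/4) = -l/4)
k(c) = 21 (k(c) = -4 + 25 = 21)
w = 654
(k(-52) + w)/(T(C(4, 5) - 1*34) + 1486) = (21 + 654)/(-70 + 1486) = 675/1416 = 675*(1/1416) = 225/472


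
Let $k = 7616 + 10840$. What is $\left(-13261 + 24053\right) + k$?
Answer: $29248$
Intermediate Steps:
$k = 18456$
$\left(-13261 + 24053\right) + k = \left(-13261 + 24053\right) + 18456 = 10792 + 18456 = 29248$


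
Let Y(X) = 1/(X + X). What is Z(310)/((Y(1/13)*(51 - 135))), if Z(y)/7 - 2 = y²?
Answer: -16017/13 ≈ -1232.1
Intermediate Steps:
Y(X) = 1/(2*X)
Z(y) = 14 + 7*y²
Z(310)/((Y(1/13)*(51 - 135))) = (14 + 7*310²)/(((1/(2*(1/13)))*(51 - 135))) = (14 + 7*96100)/(((1/(2*(1/13)))*(-84))) = (14 + 672700)/((((½)*13)*(-84))) = 672714/(((13/2)*(-84))) = 672714/(-546) = 672714*(-1/546) = -16017/13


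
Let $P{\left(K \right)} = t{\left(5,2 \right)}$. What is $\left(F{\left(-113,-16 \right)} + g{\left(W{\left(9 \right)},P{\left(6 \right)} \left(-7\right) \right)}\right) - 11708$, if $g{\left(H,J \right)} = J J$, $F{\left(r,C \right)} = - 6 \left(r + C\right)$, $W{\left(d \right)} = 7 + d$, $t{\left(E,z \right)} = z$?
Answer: $-10738$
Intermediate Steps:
$P{\left(K \right)} = 2$
$F{\left(r,C \right)} = - 6 C - 6 r$ ($F{\left(r,C \right)} = - 6 \left(C + r\right) = - 6 C - 6 r$)
$g{\left(H,J \right)} = J^{2}$
$\left(F{\left(-113,-16 \right)} + g{\left(W{\left(9 \right)},P{\left(6 \right)} \left(-7\right) \right)}\right) - 11708 = \left(\left(\left(-6\right) \left(-16\right) - -678\right) + \left(2 \left(-7\right)\right)^{2}\right) - 11708 = \left(\left(96 + 678\right) + \left(-14\right)^{2}\right) - 11708 = \left(774 + 196\right) - 11708 = 970 - 11708 = -10738$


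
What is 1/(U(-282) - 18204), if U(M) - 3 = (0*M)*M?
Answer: -1/18201 ≈ -5.4942e-5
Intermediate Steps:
U(M) = 3 (U(M) = 3 + (0*M)*M = 3 + 0*M = 3 + 0 = 3)
1/(U(-282) - 18204) = 1/(3 - 18204) = 1/(-18201) = -1/18201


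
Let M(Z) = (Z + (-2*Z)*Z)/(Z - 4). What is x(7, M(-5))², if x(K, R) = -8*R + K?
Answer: 142129/81 ≈ 1754.7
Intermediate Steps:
M(Z) = (Z - 2*Z²)/(-4 + Z)
x(K, R) = K - 8*R
x(7, M(-5))² = (7 - (-40)*(1 - 2*(-5))/(-4 - 5))² = (7 - (-40)*(1 + 10)/(-9))² = (7 - (-40)*(-1)*11/9)² = (7 - 8*55/9)² = (7 - 440/9)² = (-377/9)² = 142129/81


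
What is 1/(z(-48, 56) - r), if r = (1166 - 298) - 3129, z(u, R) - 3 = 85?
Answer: 1/2349 ≈ 0.00042571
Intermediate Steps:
z(u, R) = 88 (z(u, R) = 3 + 85 = 88)
r = -2261 (r = 868 - 3129 = -2261)
1/(z(-48, 56) - r) = 1/(88 - 1*(-2261)) = 1/(88 + 2261) = 1/2349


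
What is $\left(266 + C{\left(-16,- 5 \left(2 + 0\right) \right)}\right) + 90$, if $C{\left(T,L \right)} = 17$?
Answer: $373$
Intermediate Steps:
$\left(266 + C{\left(-16,- 5 \left(2 + 0\right) \right)}\right) + 90 = \left(266 + 17\right) + 90 = 283 + 90 = 373$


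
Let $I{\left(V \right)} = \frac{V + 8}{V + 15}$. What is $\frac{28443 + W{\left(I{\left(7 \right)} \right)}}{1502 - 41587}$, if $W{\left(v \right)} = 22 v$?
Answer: $- \frac{28458}{40085} \approx -0.70994$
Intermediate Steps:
$I{\left(V \right)} = \frac{8 + V}{15 + V}$
$\frac{28443 + W{\left(I{\left(7 \right)} \right)}}{1502 - 41587} = \frac{28443 + 22 \frac{8 + 7}{15 + 7}}{1502 - 41587} = \frac{28443 + 22 \cdot \frac{1}{22} \cdot 15}{-40085} = \left(28443 + 22 \cdot \frac{1}{22} \cdot 15\right) \left(- \frac{1}{40085}\right) = \left(28443 + 22 \cdot \frac{15}{22}\right) \left(- \frac{1}{40085}\right) = \left(28443 + 15\right) \left(- \frac{1}{40085}\right) = 28458 \left(- \frac{1}{40085}\right) = - \frac{28458}{40085}$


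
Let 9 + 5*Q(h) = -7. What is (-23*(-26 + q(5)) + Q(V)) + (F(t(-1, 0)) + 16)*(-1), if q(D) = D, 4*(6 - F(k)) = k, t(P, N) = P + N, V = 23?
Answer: 9151/20 ≈ 457.55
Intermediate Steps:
t(P, N) = N + P
F(k) = 6 - k/4
Q(h) = -16/5 (Q(h) = -9/5 + (⅕)*(-7) = -9/5 - 7/5 = -16/5)
(-23*(-26 + q(5)) + Q(V)) + (F(t(-1, 0)) + 16)*(-1) = (-23*(-26 + 5) - 16/5) + ((6 - (0 - 1)/4) + 16)*(-1) = (-23*(-21) - 16/5) + ((6 - ¼*(-1)) + 16)*(-1) = (483 - 16/5) + ((6 + ¼) + 16)*(-1) = 2399/5 + (25/4 + 16)*(-1) = 2399/5 + (89/4)*(-1) = 2399/5 - 89/4 = 9151/20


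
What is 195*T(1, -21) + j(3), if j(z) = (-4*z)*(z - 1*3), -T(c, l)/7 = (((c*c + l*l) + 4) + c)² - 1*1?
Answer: -272737920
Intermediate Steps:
T(c, l) = 7 - 7*(4 + c + c² + l²)² (T(c, l) = -7*((((c*c + l*l) + 4) + c)² - 1*1) = -7*((((c² + l²) + 4) + c)² - 1) = -7*(((4 + c² + l²) + c)² - 1) = -7*((4 + c + c² + l²)² - 1) = -7*(-1 + (4 + c + c² + l²)²) = 7 - 7*(4 + c + c² + l²)²)
j(z) = -4*z*(-3 + z) (j(z) = (-4*z)*(z - 3) = (-4*z)*(-3 + z) = -4*z*(-3 + z))
195*T(1, -21) + j(3) = 195*(7 - 7*(4 + 1 + 1² + (-21)²)²) + 4*3*(3 - 1*3) = 195*(7 - 7*(4 + 1 + 1 + 441)²) + 4*3*(3 - 3) = 195*(7 - 7*447²) + 4*3*0 = 195*(7 - 7*199809) + 0 = 195*(7 - 1398663) + 0 = 195*(-1398656) + 0 = -272737920 + 0 = -272737920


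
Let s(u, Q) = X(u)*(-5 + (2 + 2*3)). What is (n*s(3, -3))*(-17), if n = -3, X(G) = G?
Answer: 459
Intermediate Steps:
s(u, Q) = 3*u (s(u, Q) = u*(-5 + (2 + 2*3)) = u*(-5 + (2 + 6)) = u*(-5 + 8) = u*3 = 3*u)
(n*s(3, -3))*(-17) = -9*3*(-17) = -3*9*(-17) = -27*(-17) = 459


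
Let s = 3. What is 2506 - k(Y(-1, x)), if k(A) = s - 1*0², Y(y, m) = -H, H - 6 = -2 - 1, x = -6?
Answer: 2503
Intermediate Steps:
H = 3 (H = 6 + (-2 - 1) = 6 - 3 = 3)
Y(y, m) = -3 (Y(y, m) = -1*3 = -3)
k(A) = 3 (k(A) = 3 - 1*0² = 3 - 1*0 = 3 + 0 = 3)
2506 - k(Y(-1, x)) = 2506 - 1*3 = 2506 - 3 = 2503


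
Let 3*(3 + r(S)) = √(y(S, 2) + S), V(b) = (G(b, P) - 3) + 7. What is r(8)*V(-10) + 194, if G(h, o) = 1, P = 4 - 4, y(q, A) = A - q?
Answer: 179 + 5*√2/3 ≈ 181.36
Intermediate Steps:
P = 0
V(b) = 5 (V(b) = (1 - 3) + 7 = -2 + 7 = 5)
r(S) = -3 + √2/3 (r(S) = -3 + √((2 - S) + S)/3 = -3 + √2/3)
r(8)*V(-10) + 194 = (-3 + √2/3)*5 + 194 = (-15 + 5*√2/3) + 194 = 179 + 5*√2/3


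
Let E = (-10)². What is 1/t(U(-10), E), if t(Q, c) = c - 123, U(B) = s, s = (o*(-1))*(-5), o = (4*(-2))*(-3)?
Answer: -1/23 ≈ -0.043478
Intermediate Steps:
o = 24 (o = -8*(-3) = 24)
s = 120 (s = (24*(-1))*(-5) = -24*(-5) = 120)
E = 100
U(B) = 120
t(Q, c) = -123 + c
1/t(U(-10), E) = 1/(-123 + 100) = 1/(-23) = -1/23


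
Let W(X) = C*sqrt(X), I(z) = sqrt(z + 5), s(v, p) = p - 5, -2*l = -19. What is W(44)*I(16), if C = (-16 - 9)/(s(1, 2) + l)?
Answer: -100*sqrt(231)/13 ≈ -116.91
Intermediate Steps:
l = 19/2 (l = -1/2*(-19) = 19/2 ≈ 9.5000)
s(v, p) = -5 + p
I(z) = sqrt(5 + z)
C = -50/13 (C = (-16 - 9)/((-5 + 2) + 19/2) = -25/(-3 + 19/2) = -25/13/2 = -25*2/13 = -50/13 ≈ -3.8462)
W(X) = -50*sqrt(X)/13
W(44)*I(16) = (-100*sqrt(11)/13)*sqrt(5 + 16) = (-100*sqrt(11)/13)*sqrt(21) = -100*sqrt(231)/13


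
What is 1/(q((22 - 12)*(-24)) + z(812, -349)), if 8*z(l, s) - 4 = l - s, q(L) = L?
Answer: -8/755 ≈ -0.010596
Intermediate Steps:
z(l, s) = ½ - s/8 + l/8 (z(l, s) = ½ + (l - s)/8 = ½ + (-s/8 + l/8) = ½ - s/8 + l/8)
1/(q((22 - 12)*(-24)) + z(812, -349)) = 1/((22 - 12)*(-24) + (½ - ⅛*(-349) + (⅛)*812)) = 1/(10*(-24) + (½ + 349/8 + 203/2)) = 1/(-240 + 1165/8) = 1/(-755/8) = -8/755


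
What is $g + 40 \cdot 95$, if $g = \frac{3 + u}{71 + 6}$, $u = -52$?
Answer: $\frac{41793}{11} \approx 3799.4$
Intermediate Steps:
$g = - \frac{7}{11}$ ($g = \frac{3 - 52}{71 + 6} = - \frac{49}{77} = \left(-49\right) \frac{1}{77} = - \frac{7}{11} \approx -0.63636$)
$g + 40 \cdot 95 = - \frac{7}{11} + 40 \cdot 95 = - \frac{7}{11} + 3800 = \frac{41793}{11}$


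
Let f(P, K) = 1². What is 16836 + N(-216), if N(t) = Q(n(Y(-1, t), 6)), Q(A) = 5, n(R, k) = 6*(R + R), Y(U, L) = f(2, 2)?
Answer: 16841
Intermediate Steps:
f(P, K) = 1
Y(U, L) = 1
n(R, k) = 12*R (n(R, k) = 6*(2*R) = 12*R)
N(t) = 5
16836 + N(-216) = 16836 + 5 = 16841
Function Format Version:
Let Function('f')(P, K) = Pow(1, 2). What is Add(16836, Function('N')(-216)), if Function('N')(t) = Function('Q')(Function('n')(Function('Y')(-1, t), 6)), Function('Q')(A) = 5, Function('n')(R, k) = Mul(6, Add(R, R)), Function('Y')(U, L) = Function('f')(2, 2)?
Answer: 16841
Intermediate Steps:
Function('f')(P, K) = 1
Function('Y')(U, L) = 1
Function('n')(R, k) = Mul(12, R) (Function('n')(R, k) = Mul(6, Mul(2, R)) = Mul(12, R))
Function('N')(t) = 5
Add(16836, Function('N')(-216)) = Add(16836, 5) = 16841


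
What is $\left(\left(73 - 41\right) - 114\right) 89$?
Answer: $-7298$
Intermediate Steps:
$\left(\left(73 - 41\right) - 114\right) 89 = \left(32 - 114\right) 89 = \left(-82\right) 89 = -7298$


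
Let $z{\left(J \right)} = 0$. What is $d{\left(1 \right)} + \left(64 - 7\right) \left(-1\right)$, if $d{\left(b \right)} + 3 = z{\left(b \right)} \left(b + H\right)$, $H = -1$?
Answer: $-60$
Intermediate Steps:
$d{\left(b \right)} = -3$ ($d{\left(b \right)} = -3 + 0 \left(b - 1\right) = -3 + 0 \left(-1 + b\right) = -3 + 0 = -3$)
$d{\left(1 \right)} + \left(64 - 7\right) \left(-1\right) = -3 + \left(64 - 7\right) \left(-1\right) = -3 + 57 \left(-1\right) = -3 - 57 = -60$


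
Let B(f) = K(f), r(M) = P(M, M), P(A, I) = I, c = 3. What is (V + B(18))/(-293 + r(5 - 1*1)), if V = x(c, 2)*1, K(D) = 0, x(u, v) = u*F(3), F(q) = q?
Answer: -9/289 ≈ -0.031142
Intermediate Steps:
x(u, v) = 3*u (x(u, v) = u*3 = 3*u)
r(M) = M
V = 9 (V = (3*3)*1 = 9*1 = 9)
B(f) = 0
(V + B(18))/(-293 + r(5 - 1*1)) = (9 + 0)/(-293 + (5 - 1*1)) = 9/(-293 + (5 - 1)) = 9/(-293 + 4) = 9/(-289) = 9*(-1/289) = -9/289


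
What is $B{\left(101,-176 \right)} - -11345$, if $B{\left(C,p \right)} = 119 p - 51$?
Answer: $-9650$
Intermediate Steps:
$B{\left(C,p \right)} = -51 + 119 p$
$B{\left(101,-176 \right)} - -11345 = \left(-51 + 119 \left(-176\right)\right) - -11345 = \left(-51 - 20944\right) + 11345 = -20995 + 11345 = -9650$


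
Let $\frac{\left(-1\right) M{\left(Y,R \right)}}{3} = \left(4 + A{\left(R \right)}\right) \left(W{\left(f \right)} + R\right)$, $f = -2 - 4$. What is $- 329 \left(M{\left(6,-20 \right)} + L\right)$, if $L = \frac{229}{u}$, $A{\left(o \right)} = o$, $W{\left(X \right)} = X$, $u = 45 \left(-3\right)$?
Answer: $\frac{55505261}{135} \approx 4.1115 \cdot 10^{5}$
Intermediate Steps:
$u = -135$
$f = -6$ ($f = -2 - 4 = -6$)
$L = - \frac{229}{135}$ ($L = \frac{229}{-135} = 229 \left(- \frac{1}{135}\right) = - \frac{229}{135} \approx -1.6963$)
$M{\left(Y,R \right)} = - 3 \left(-6 + R\right) \left(4 + R\right)$ ($M{\left(Y,R \right)} = - 3 \left(4 + R\right) \left(-6 + R\right) = - 3 \left(-6 + R\right) \left(4 + R\right)$)
$- 329 \left(M{\left(6,-20 \right)} + L\right) = - 329 \left(\left(72 - 3 \left(-20\right)^{2} + 6 \left(-20\right)\right) - \frac{229}{135}\right) = - 329 \left(\left(72 - 1200 - 120\right) - \frac{229}{135}\right) = - 329 \left(-1248 - \frac{229}{135}\right) = \left(-329\right) \left(- \frac{168709}{135}\right) = \frac{55505261}{135}$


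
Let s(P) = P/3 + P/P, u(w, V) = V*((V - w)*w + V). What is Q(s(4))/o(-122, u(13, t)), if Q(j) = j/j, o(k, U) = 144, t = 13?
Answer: 1/144 ≈ 0.0069444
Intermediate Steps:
u(w, V) = V*(V + w*(V - w)) (u(w, V) = V*(w*(V - w) + V) = V*(V + w*(V - w)))
s(P) = 1 + P/3 (s(P) = P*(1/3) + 1 = P/3 + 1 = 1 + P/3)
Q(j) = 1
Q(s(4))/o(-122, u(13, t)) = 1/144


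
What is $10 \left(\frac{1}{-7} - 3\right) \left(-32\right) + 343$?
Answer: $\frac{9441}{7} \approx 1348.7$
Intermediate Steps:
$10 \left(\frac{1}{-7} - 3\right) \left(-32\right) + 343 = 10 \left(- \frac{1}{7} - 3\right) \left(-32\right) + 343 = 10 \left(- \frac{22}{7}\right) \left(-32\right) + 343 = \left(- \frac{220}{7}\right) \left(-32\right) + 343 = \frac{7040}{7} + 343 = \frac{9441}{7}$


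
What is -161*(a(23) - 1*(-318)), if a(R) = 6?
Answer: -52164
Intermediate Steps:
-161*(a(23) - 1*(-318)) = -161*(6 - 1*(-318)) = -161*(6 + 318) = -161*324 = -52164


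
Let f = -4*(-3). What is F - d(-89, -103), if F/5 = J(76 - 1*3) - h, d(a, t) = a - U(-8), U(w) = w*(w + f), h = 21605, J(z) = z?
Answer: -107603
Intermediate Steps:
f = 12
U(w) = w*(12 + w) (U(w) = w*(w + 12) = w*(12 + w))
d(a, t) = 32 + a (d(a, t) = a - (-8)*(12 - 8) = a - (-8)*4 = a - 1*(-32) = a + 32 = 32 + a)
F = -107660 (F = 5*((76 - 1*3) - 1*21605) = 5*((76 - 3) - 21605) = 5*(73 - 21605) = 5*(-21532) = -107660)
F - d(-89, -103) = -107660 - (32 - 89) = -107660 - 1*(-57) = -107660 + 57 = -107603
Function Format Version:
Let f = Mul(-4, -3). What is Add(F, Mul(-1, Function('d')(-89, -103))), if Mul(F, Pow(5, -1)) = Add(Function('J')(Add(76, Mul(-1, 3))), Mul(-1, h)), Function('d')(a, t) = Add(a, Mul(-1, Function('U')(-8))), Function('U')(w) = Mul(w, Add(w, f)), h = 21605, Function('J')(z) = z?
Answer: -107603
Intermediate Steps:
f = 12
Function('U')(w) = Mul(w, Add(12, w)) (Function('U')(w) = Mul(w, Add(w, 12)) = Mul(w, Add(12, w)))
Function('d')(a, t) = Add(32, a) (Function('d')(a, t) = Add(a, Mul(-1, Mul(-8, Add(12, -8)))) = Add(a, Mul(-1, Mul(-8, 4))) = Add(a, Mul(-1, -32)) = Add(a, 32) = Add(32, a))
F = -107660 (F = Mul(5, Add(Add(76, Mul(-1, 3)), Mul(-1, 21605))) = Mul(5, Add(Add(76, -3), -21605)) = Mul(5, Add(73, -21605)) = Mul(5, -21532) = -107660)
Add(F, Mul(-1, Function('d')(-89, -103))) = Add(-107660, Mul(-1, Add(32, -89))) = Add(-107660, Mul(-1, -57)) = Add(-107660, 57) = -107603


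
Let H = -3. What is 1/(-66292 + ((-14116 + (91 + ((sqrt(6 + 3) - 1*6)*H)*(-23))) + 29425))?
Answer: -1/51099 ≈ -1.9570e-5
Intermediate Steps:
1/(-66292 + ((-14116 + (91 + ((sqrt(6 + 3) - 1*6)*H)*(-23))) + 29425)) = 1/(-66292 + ((-14116 + (91 + ((sqrt(6 + 3) - 1*6)*(-3))*(-23))) + 29425)) = 1/(-66292 + ((-14116 + (91 + ((sqrt(9) - 6)*(-3))*(-23))) + 29425)) = 1/(-66292 + ((-14116 + (91 + ((3 - 6)*(-3))*(-23))) + 29425)) = 1/(-66292 + ((-14116 + (91 - 3*(-3)*(-23))) + 29425)) = 1/(-66292 + ((-14116 + (91 + 9*(-23))) + 29425)) = 1/(-66292 + ((-14116 + (91 - 207)) + 29425)) = 1/(-66292 + ((-14116 - 116) + 29425)) = 1/(-66292 + (-14232 + 29425)) = 1/(-66292 + 15193) = 1/(-51099) = -1/51099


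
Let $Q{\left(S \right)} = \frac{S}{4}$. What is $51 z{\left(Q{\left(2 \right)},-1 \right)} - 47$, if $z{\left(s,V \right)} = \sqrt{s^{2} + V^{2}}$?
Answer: $-47 + \frac{51 \sqrt{5}}{2} \approx 10.02$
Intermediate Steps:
$Q{\left(S \right)} = \frac{S}{4}$ ($Q{\left(S \right)} = S \frac{1}{4} = \frac{S}{4}$)
$z{\left(s,V \right)} = \sqrt{V^{2} + s^{2}}$
$51 z{\left(Q{\left(2 \right)},-1 \right)} - 47 = 51 \sqrt{\left(-1\right)^{2} + \left(\frac{1}{4} \cdot 2\right)^{2}} - 47 = 51 \sqrt{1 + \left(\frac{1}{2}\right)^{2}} - 47 = 51 \sqrt{1 + \frac{1}{4}} - 47 = 51 \sqrt{\frac{5}{4}} - 47 = 51 \frac{\sqrt{5}}{2} - 47 = \frac{51 \sqrt{5}}{2} - 47 = -47 + \frac{51 \sqrt{5}}{2}$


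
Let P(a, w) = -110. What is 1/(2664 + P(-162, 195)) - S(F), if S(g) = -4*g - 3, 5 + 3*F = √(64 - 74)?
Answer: -28091/7662 + 4*I*√10/3 ≈ -3.6663 + 4.2164*I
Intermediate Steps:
F = -5/3 + I*√10/3 (F = -5/3 + √(64 - 74)/3 = -5/3 + √(-10)/3 = -5/3 + (I*√10)/3 = -5/3 + I*√10/3 ≈ -1.6667 + 1.0541*I)
S(g) = -3 - 4*g
1/(2664 + P(-162, 195)) - S(F) = 1/(2664 - 110) - (-3 - 4*(-5/3 + I*√10/3)) = 1/2554 - (-3 + (20/3 - 4*I*√10/3)) = 1/2554 - (11/3 - 4*I*√10/3) = 1/2554 + (-11/3 + 4*I*√10/3) = -28091/7662 + 4*I*√10/3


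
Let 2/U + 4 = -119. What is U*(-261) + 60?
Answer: 2634/41 ≈ 64.244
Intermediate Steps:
U = -2/123 (U = 2/(-4 - 119) = 2/(-123) = 2*(-1/123) = -2/123 ≈ -0.016260)
U*(-261) + 60 = -2/123*(-261) + 60 = 174/41 + 60 = 2634/41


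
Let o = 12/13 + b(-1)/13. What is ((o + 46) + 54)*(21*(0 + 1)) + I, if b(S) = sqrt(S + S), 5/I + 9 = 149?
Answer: 771469/364 + 21*I*sqrt(2)/13 ≈ 2119.4 + 2.2845*I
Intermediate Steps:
I = 1/28 (I = 5/(-9 + 149) = 5/140 = 5*(1/140) = 1/28 ≈ 0.035714)
b(S) = sqrt(2)*sqrt(S) (b(S) = sqrt(2*S) = sqrt(2)*sqrt(S))
o = 12/13 + I*sqrt(2)/13 (o = 12/13 + (sqrt(2)*sqrt(-1))/13 = 12*(1/13) + (sqrt(2)*I)*(1/13) = 12/13 + (I*sqrt(2))*(1/13) = 12/13 + I*sqrt(2)/13 ≈ 0.92308 + 0.10879*I)
((o + 46) + 54)*(21*(0 + 1)) + I = (((12/13 + I*sqrt(2)/13) + 46) + 54)*(21*(0 + 1)) + 1/28 = ((610/13 + I*sqrt(2)/13) + 54)*(21*1) + 1/28 = (1312/13 + I*sqrt(2)/13)*21 + 1/28 = (27552/13 + 21*I*sqrt(2)/13) + 1/28 = 771469/364 + 21*I*sqrt(2)/13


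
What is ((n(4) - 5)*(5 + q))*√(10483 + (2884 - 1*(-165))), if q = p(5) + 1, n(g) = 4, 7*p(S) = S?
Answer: -94*√3383/7 ≈ -781.05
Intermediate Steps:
p(S) = S/7
q = 12/7 (q = (⅐)*5 + 1 = 5/7 + 1 = 12/7 ≈ 1.7143)
((n(4) - 5)*(5 + q))*√(10483 + (2884 - 1*(-165))) = ((4 - 5)*(5 + 12/7))*√(10483 + (2884 - 1*(-165))) = (-1*47/7)*√(10483 + (2884 + 165)) = -47*√(10483 + 3049)/7 = -94*√3383/7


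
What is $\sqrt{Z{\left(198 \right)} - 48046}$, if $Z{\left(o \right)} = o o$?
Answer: $i \sqrt{8842} \approx 94.032 i$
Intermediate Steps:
$Z{\left(o \right)} = o^{2}$
$\sqrt{Z{\left(198 \right)} - 48046} = \sqrt{198^{2} - 48046} = \sqrt{39204 - 48046} = \sqrt{-8842} = i \sqrt{8842}$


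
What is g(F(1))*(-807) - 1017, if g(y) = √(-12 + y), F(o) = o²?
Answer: -1017 - 807*I*√11 ≈ -1017.0 - 2676.5*I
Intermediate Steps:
g(F(1))*(-807) - 1017 = √(-12 + 1²)*(-807) - 1017 = √(-12 + 1)*(-807) - 1017 = √(-11)*(-807) - 1017 = (I*√11)*(-807) - 1017 = -807*I*√11 - 1017 = -1017 - 807*I*√11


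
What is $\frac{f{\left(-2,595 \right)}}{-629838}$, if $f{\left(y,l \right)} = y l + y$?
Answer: $\frac{596}{314919} \approx 0.0018925$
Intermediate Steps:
$f{\left(y,l \right)} = y + l y$ ($f{\left(y,l \right)} = l y + y = y + l y$)
$\frac{f{\left(-2,595 \right)}}{-629838} = \frac{\left(-2\right) \left(1 + 595\right)}{-629838} = \left(-2\right) 596 \left(- \frac{1}{629838}\right) = \left(-1192\right) \left(- \frac{1}{629838}\right) = \frac{596}{314919}$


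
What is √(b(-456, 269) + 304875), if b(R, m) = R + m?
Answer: 4*√19043 ≈ 551.99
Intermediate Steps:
√(b(-456, 269) + 304875) = √((-456 + 269) + 304875) = √(-187 + 304875) = √304688 = 4*√19043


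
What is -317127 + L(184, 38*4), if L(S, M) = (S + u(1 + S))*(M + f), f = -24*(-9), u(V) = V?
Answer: -181335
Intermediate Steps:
f = 216
L(S, M) = (1 + 2*S)*(216 + M) (L(S, M) = (S + (1 + S))*(M + 216) = (1 + 2*S)*(216 + M))
-317127 + L(184, 38*4) = -317127 + (216 + 38*4 + 432*184 + 2*(38*4)*184) = -317127 + (216 + 152 + 79488 + 2*152*184) = -317127 + (216 + 152 + 79488 + 55936) = -317127 + 135792 = -181335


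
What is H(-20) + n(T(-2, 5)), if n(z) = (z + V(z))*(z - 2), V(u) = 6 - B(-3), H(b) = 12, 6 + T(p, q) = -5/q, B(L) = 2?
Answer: 39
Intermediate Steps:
T(p, q) = -6 - 5/q
V(u) = 4 (V(u) = 6 - 1*2 = 6 - 2 = 4)
n(z) = (-2 + z)*(4 + z) (n(z) = (z + 4)*(z - 2) = (4 + z)*(-2 + z) = (-2 + z)*(4 + z))
H(-20) + n(T(-2, 5)) = 12 + (-8 + (-6 - 5/5)² + 2*(-6 - 5/5)) = 12 + (-8 + (-6 - 5*⅕)² + 2*(-6 - 5*⅕)) = 12 + (-8 + (-6 - 1)² + 2*(-6 - 1)) = 12 + (-8 + (-7)² + 2*(-7)) = 12 + (-8 + 49 - 14) = 12 + 27 = 39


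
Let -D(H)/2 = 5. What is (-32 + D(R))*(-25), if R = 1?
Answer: 1050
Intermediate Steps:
D(H) = -10 (D(H) = -2*5 = -10)
(-32 + D(R))*(-25) = (-32 - 10)*(-25) = -42*(-25) = 1050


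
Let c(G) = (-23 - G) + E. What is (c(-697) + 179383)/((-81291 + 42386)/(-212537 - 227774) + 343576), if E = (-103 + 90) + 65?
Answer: 79303973899/151280331041 ≈ 0.52422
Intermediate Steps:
E = 52 (E = -13 + 65 = 52)
c(G) = 29 - G (c(G) = (-23 - G) + 52 = 29 - G)
(c(-697) + 179383)/((-81291 + 42386)/(-212537 - 227774) + 343576) = ((29 - 1*(-697)) + 179383)/((-81291 + 42386)/(-212537 - 227774) + 343576) = ((29 + 697) + 179383)/(-38905/(-440311) + 343576) = (726 + 179383)/(-38905*(-1/440311) + 343576) = 180109/(38905/440311 + 343576) = 180109/(151280331041/440311) = 180109*(440311/151280331041) = 79303973899/151280331041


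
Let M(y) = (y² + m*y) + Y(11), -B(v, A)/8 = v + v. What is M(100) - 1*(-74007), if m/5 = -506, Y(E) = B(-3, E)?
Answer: -168945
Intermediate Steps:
B(v, A) = -16*v (B(v, A) = -8*(v + v) = -16*v)
Y(E) = 48 (Y(E) = -16*(-3) = 48)
m = -2530 (m = 5*(-506) = -2530)
M(y) = 48 + y² - 2530*y (M(y) = (y² - 2530*y) + 48 = 48 + y² - 2530*y)
M(100) - 1*(-74007) = (48 + 100² - 2530*100) - 1*(-74007) = (48 + 10000 - 253000) + 74007 = -242952 + 74007 = -168945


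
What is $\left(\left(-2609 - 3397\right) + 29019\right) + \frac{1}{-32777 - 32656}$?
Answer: $\frac{1505809628}{65433} \approx 23013.0$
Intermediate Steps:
$\left(\left(-2609 - 3397\right) + 29019\right) + \frac{1}{-32777 - 32656} = \left(-6006 + 29019\right) + \frac{1}{-65433} = 23013 - \frac{1}{65433} = \frac{1505809628}{65433}$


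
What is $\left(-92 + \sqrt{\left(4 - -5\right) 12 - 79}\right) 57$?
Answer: $-5244 + 57 \sqrt{29} \approx -4937.0$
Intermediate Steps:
$\left(-92 + \sqrt{\left(4 - -5\right) 12 - 79}\right) 57 = \left(-92 + \sqrt{\left(4 + 5\right) 12 - 79}\right) 57 = \left(-92 + \sqrt{9 \cdot 12 - 79}\right) 57 = \left(-92 + \sqrt{108 - 79}\right) 57 = \left(-92 + \sqrt{29}\right) 57 = -5244 + 57 \sqrt{29}$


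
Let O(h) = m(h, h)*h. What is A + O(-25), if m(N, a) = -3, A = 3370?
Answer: 3445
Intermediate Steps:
O(h) = -3*h
A + O(-25) = 3370 - 3*(-25) = 3370 + 75 = 3445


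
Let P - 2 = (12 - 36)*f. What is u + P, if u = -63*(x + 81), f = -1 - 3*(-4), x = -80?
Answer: -325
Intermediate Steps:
f = 11 (f = -1 + 12 = 11)
u = -63 (u = -63*(-80 + 81) = -63*1 = -63)
P = -262 (P = 2 + (12 - 36)*11 = 2 - 24*11 = 2 - 264 = -262)
u + P = -63 - 262 = -325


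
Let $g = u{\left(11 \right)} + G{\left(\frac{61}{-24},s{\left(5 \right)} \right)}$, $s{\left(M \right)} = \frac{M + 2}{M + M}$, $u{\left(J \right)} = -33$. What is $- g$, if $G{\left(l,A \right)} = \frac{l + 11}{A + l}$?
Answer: $\frac{8308}{221} \approx 37.593$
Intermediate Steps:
$s{\left(M \right)} = \frac{2 + M}{2 M}$
$G{\left(l,A \right)} = \frac{11 + l}{A + l}$
$g = - \frac{8308}{221}$ ($g = -33 + \frac{11 + \frac{61}{-24}}{\frac{2 + 5}{2 \cdot 5} + \frac{61}{-24}} = -33 + \frac{11 + 61 \left(- \frac{1}{24}\right)}{\frac{1}{2} \cdot \frac{1}{5} \cdot 7 + 61 \left(- \frac{1}{24}\right)} = -33 + \frac{11 - \frac{61}{24}}{\frac{7}{10} - \frac{61}{24}} = -33 + \frac{1}{- \frac{221}{120}} \cdot \frac{203}{24} = -33 - \frac{1015}{221} = - \frac{8308}{221} \approx -37.593$)
$- g = \left(-1\right) \left(- \frac{8308}{221}\right) = \frac{8308}{221}$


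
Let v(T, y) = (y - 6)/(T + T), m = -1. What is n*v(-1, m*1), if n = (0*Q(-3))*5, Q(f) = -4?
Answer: 0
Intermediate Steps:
n = 0 (n = (0*(-4))*5 = 0*5 = 0)
v(T, y) = (-6 + y)/(2*T) (v(T, y) = (-6 + y)/((2*T)) = (-6 + y)*(1/(2*T)) = (-6 + y)/(2*T))
n*v(-1, m*1) = 0*((½)*(-6 - 1*1)/(-1)) = 0*((½)*(-1)*(-6 - 1)) = 0*((½)*(-1)*(-7)) = 0*(7/2) = 0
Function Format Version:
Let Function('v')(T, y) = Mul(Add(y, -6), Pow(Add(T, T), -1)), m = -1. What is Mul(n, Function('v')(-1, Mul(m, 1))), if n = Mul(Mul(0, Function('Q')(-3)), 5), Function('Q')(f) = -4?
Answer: 0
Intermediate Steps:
n = 0 (n = Mul(Mul(0, -4), 5) = Mul(0, 5) = 0)
Function('v')(T, y) = Mul(Rational(1, 2), Pow(T, -1), Add(-6, y)) (Function('v')(T, y) = Mul(Add(-6, y), Pow(Mul(2, T), -1)) = Mul(Add(-6, y), Mul(Rational(1, 2), Pow(T, -1))) = Mul(Rational(1, 2), Pow(T, -1), Add(-6, y)))
Mul(n, Function('v')(-1, Mul(m, 1))) = Mul(0, Mul(Rational(1, 2), Pow(-1, -1), Add(-6, Mul(-1, 1)))) = Mul(0, Mul(Rational(1, 2), -1, Add(-6, -1))) = Mul(0, Mul(Rational(1, 2), -1, -7)) = Mul(0, Rational(7, 2)) = 0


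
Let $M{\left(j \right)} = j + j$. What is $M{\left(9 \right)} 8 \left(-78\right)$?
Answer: $-11232$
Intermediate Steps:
$M{\left(j \right)} = 2 j$
$M{\left(9 \right)} 8 \left(-78\right) = 2 \cdot 9 \cdot 8 \left(-78\right) = 18 \cdot 8 \left(-78\right) = 144 \left(-78\right) = -11232$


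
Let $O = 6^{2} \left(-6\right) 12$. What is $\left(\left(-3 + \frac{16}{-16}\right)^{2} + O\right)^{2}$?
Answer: $6635776$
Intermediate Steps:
$O = -2592$ ($O = 36 \left(-6\right) 12 = \left(-216\right) 12 = -2592$)
$\left(\left(-3 + \frac{16}{-16}\right)^{2} + O\right)^{2} = \left(\left(-3 + \frac{16}{-16}\right)^{2} - 2592\right)^{2} = \left(\left(-3 + 16 \left(- \frac{1}{16}\right)\right)^{2} - 2592\right)^{2} = \left(\left(-3 - 1\right)^{2} - 2592\right)^{2} = \left(\left(-4\right)^{2} - 2592\right)^{2} = \left(16 - 2592\right)^{2} = \left(-2576\right)^{2} = 6635776$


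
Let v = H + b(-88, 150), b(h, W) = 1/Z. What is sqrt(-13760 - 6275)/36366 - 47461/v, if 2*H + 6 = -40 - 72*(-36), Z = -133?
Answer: -6312313/169308 + I*sqrt(20035)/36366 ≈ -37.283 + 0.0038922*I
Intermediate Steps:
b(h, W) = -1/133 (b(h, W) = 1/(-133) = -1/133)
H = 1273 (H = -3 + (-40 - 72*(-36))/2 = -3 + (-40 + 2592)/2 = -3 + (1/2)*2552 = -3 + 1276 = 1273)
v = 169308/133 (v = 1273 - 1/133 = 169308/133 ≈ 1273.0)
sqrt(-13760 - 6275)/36366 - 47461/v = sqrt(-13760 - 6275)/36366 - 47461/169308/133 = sqrt(-20035)*(1/36366) - 47461*133/169308 = (I*sqrt(20035))*(1/36366) - 6312313/169308 = I*sqrt(20035)/36366 - 6312313/169308 = -6312313/169308 + I*sqrt(20035)/36366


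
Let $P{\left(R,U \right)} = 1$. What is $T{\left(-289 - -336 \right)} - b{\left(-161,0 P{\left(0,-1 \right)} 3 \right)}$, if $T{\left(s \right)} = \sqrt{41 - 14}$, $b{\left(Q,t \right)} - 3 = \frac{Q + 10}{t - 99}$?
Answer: $- \frac{448}{99} + 3 \sqrt{3} \approx 0.6709$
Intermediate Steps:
$b{\left(Q,t \right)} = 3 + \frac{10 + Q}{-99 + t}$ ($b{\left(Q,t \right)} = 3 + \frac{Q + 10}{t - 99} = 3 + \frac{10 + Q}{-99 + t}$)
$T{\left(s \right)} = 3 \sqrt{3}$ ($T{\left(s \right)} = \sqrt{27} = 3 \sqrt{3}$)
$T{\left(-289 - -336 \right)} - b{\left(-161,0 P{\left(0,-1 \right)} 3 \right)} = 3 \sqrt{3} - \frac{-287 - 161 + 3 \cdot 0 \cdot 1 \cdot 3}{-99 + 0 \cdot 1 \cdot 3} = 3 \sqrt{3} - \frac{-287 - 161 + 3 \cdot 0 \cdot 3}{-99 + 0 \cdot 3} = 3 \sqrt{3} - \frac{-287 - 161 + 3 \cdot 0}{-99 + 0} = 3 \sqrt{3} - \frac{-287 - 161 + 0}{-99} = 3 \sqrt{3} - \left(- \frac{1}{99}\right) \left(-448\right) = 3 \sqrt{3} - \frac{448}{99} = - \frac{448}{99} + 3 \sqrt{3}$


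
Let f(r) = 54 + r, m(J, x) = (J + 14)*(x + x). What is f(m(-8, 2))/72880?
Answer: 39/36440 ≈ 0.0010703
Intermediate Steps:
m(J, x) = 2*x*(14 + J) (m(J, x) = (14 + J)*(2*x) = 2*x*(14 + J))
f(m(-8, 2))/72880 = (54 + 2*2*(14 - 8))/72880 = (54 + 2*2*6)*(1/72880) = (54 + 24)*(1/72880) = 78*(1/72880) = 39/36440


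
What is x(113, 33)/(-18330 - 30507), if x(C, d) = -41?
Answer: 41/48837 ≈ 0.00083953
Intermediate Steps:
x(113, 33)/(-18330 - 30507) = -41/(-18330 - 30507) = -41/(-48837) = -41*(-1/48837) = 41/48837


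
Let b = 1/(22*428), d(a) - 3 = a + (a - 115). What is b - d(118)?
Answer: -1167583/9416 ≈ -124.00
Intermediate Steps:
d(a) = -112 + 2*a (d(a) = 3 + (a + (a - 115)) = 3 + (a + (-115 + a)) = 3 + (-115 + 2*a) = -112 + 2*a)
b = 1/9416 ≈ 0.00010620
b - d(118) = 1/9416 - (-112 + 2*118) = 1/9416 - (-112 + 236) = 1/9416 - 1*124 = 1/9416 - 124 = -1167583/9416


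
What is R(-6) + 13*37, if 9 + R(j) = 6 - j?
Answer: 484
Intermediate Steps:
R(j) = -3 - j (R(j) = -9 + (6 - j) = -3 - j)
R(-6) + 13*37 = (-3 - 1*(-6)) + 13*37 = (-3 + 6) + 481 = 3 + 481 = 484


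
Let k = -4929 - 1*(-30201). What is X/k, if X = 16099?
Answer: 16099/25272 ≈ 0.63703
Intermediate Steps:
k = 25272 (k = -4929 + 30201 = 25272)
X/k = 16099/25272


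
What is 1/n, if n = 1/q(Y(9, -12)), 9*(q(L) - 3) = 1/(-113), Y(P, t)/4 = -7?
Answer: 3050/1017 ≈ 2.9990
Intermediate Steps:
Y(P, t) = -28 (Y(P, t) = 4*(-7) = -28)
q(L) = 3050/1017 (q(L) = 3 + (⅑)/(-113) = 3 + (⅑)*(-1/113) = 3 - 1/1017 = 3050/1017)
n = 1017/3050 (n = 1/(3050/1017) = 1017/3050 ≈ 0.33344)
1/n = 1/(1017/3050) = 3050/1017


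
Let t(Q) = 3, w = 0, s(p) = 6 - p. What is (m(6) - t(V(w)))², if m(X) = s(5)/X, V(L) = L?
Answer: 289/36 ≈ 8.0278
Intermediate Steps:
m(X) = 1/X (m(X) = (6 - 1*5)/X = (6 - 5)/X = 1/X)
(m(6) - t(V(w)))² = (1/6 - 1*3)² = (⅙ - 3)² = (-17/6)² = 289/36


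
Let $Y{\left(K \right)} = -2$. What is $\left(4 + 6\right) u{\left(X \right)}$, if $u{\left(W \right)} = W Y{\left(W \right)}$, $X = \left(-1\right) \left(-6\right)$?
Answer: $-120$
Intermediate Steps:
$X = 6$
$u{\left(W \right)} = - 2 W$ ($u{\left(W \right)} = W \left(-2\right) = - 2 W$)
$\left(4 + 6\right) u{\left(X \right)} = \left(4 + 6\right) \left(\left(-2\right) 6\right) = 10 \left(-12\right) = -120$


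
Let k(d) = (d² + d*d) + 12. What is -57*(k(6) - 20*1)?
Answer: -3648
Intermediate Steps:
k(d) = 12 + 2*d² (k(d) = (d² + d²) + 12 = 2*d² + 12 = 12 + 2*d²)
-57*(k(6) - 20*1) = -57*((12 + 2*6²) - 20*1) = -57*((12 + 2*36) - 20) = -57*((12 + 72) - 20) = -57*(84 - 20) = -57*64 = -3648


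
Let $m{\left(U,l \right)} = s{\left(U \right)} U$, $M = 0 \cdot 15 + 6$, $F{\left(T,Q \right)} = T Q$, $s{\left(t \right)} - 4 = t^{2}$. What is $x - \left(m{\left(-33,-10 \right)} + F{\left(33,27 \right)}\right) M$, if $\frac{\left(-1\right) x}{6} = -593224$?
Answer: $3770412$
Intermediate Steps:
$s{\left(t \right)} = 4 + t^{2}$
$F{\left(T,Q \right)} = Q T$
$x = 3559344$ ($x = \left(-6\right) \left(-593224\right) = 3559344$)
$M = 6$ ($M = 0 + 6 = 6$)
$m{\left(U,l \right)} = U \left(4 + U^{2}\right)$ ($m{\left(U,l \right)} = \left(4 + U^{2}\right) U = U \left(4 + U^{2}\right)$)
$x - \left(m{\left(-33,-10 \right)} + F{\left(33,27 \right)}\right) M = 3559344 - \left(- 33 \left(4 + \left(-33\right)^{2}\right) + 27 \cdot 33\right) 6 = 3559344 - \left(- 33 \left(4 + 1089\right) + 891\right) 6 = 3559344 - \left(\left(-33\right) 1093 + 891\right) 6 = 3559344 - \left(-36069 + 891\right) 6 = 3559344 - \left(-35178\right) 6 = 3559344 - -211068 = 3559344 + 211068 = 3770412$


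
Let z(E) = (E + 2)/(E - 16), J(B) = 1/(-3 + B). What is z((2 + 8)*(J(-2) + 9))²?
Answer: 25/16 ≈ 1.5625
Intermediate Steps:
z(E) = (2 + E)/(-16 + E)
z((2 + 8)*(J(-2) + 9))² = ((2 + (2 + 8)*(1/(-3 - 2) + 9))/(-16 + (2 + 8)*(1/(-3 - 2) + 9)))² = ((2 + 10*(1/(-5) + 9))/(-16 + 10*(1/(-5) + 9)))² = ((2 + 10*(-⅕ + 9))/(-16 + 10*(-⅕ + 9)))² = ((2 + 10*(44/5))/(-16 + 10*(44/5)))² = ((2 + 88)/(-16 + 88))² = (90/72)² = ((1/72)*90)² = (5/4)² = 25/16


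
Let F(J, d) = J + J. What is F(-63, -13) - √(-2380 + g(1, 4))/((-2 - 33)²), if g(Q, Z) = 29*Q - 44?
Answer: -126 - I*√2395/1225 ≈ -126.0 - 0.03995*I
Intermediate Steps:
F(J, d) = 2*J
g(Q, Z) = -44 + 29*Q
F(-63, -13) - √(-2380 + g(1, 4))/((-2 - 33)²) = 2*(-63) - √(-2380 + (-44 + 29*1))/((-2 - 33)²) = -126 - √(-2380 + (-44 + 29))/((-35)²) = -126 - √(-2380 - 15)/1225 = -126 - √(-2395)/1225 = -126 - I*√2395/1225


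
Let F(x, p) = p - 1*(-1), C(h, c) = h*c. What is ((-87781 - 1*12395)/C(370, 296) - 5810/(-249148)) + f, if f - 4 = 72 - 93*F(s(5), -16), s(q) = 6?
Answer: 1253574910041/852709030 ≈ 1470.1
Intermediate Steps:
C(h, c) = c*h
F(x, p) = 1 + p (F(x, p) = p + 1 = 1 + p)
f = 1471 (f = 4 + (72 - 93*(1 - 16)) = 4 + (72 - 93*(-15)) = 4 + (72 + 1395) = 4 + 1467 = 1471)
((-87781 - 1*12395)/C(370, 296) - 5810/(-249148)) + f = ((-87781 - 1*12395)/((296*370)) - 5810/(-249148)) + 1471 = ((-87781 - 12395)/109520 - 5810*(-1/249148)) + 1471 = (-100176*1/109520 + 2905/124574) + 1471 = (-6261/6845 + 2905/124574) + 1471 = -760073089/852709030 + 1471 = 1253574910041/852709030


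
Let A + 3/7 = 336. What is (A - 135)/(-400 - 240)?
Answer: -351/1120 ≈ -0.31339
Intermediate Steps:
A = 2349/7 (A = -3/7 + 336 = 2349/7 ≈ 335.57)
(A - 135)/(-400 - 240) = (2349/7 - 135)/(-400 - 240) = (1404/7)/(-640) = (1404/7)*(-1/640) = -351/1120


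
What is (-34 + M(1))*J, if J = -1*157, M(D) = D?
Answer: 5181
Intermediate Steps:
J = -157
(-34 + M(1))*J = (-34 + 1)*(-157) = -33*(-157) = 5181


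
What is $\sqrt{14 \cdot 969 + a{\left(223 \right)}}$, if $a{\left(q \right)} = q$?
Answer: $\sqrt{13789} \approx 117.43$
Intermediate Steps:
$\sqrt{14 \cdot 969 + a{\left(223 \right)}} = \sqrt{14 \cdot 969 + 223} = \sqrt{13566 + 223} = \sqrt{13789}$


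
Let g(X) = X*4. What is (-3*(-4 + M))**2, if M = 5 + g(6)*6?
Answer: 189225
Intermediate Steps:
g(X) = 4*X
M = 149 (M = 5 + (4*6)*6 = 5 + 24*6 = 5 + 144 = 149)
(-3*(-4 + M))**2 = (-3*(-4 + 149))**2 = (-3*145)**2 = (-435)**2 = 189225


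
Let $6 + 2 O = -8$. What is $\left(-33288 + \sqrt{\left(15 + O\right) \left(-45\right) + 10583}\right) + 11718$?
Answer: $-21570 + \sqrt{10223} \approx -21469.0$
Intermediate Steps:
$O = -7$ ($O = -3 + \frac{1}{2} \left(-8\right) = -3 - 4 = -7$)
$\left(-33288 + \sqrt{\left(15 + O\right) \left(-45\right) + 10583}\right) + 11718 = \left(-33288 + \sqrt{\left(15 - 7\right) \left(-45\right) + 10583}\right) + 11718 = \left(-33288 + \sqrt{8 \left(-45\right) + 10583}\right) + 11718 = \left(-33288 + \sqrt{-360 + 10583}\right) + 11718 = \left(-33288 + \sqrt{10223}\right) + 11718 = -21570 + \sqrt{10223}$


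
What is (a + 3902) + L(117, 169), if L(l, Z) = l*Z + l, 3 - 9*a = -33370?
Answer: 247501/9 ≈ 27500.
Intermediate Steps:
a = 33373/9 (a = ⅓ - ⅑*(-33370) = ⅓ + 33370/9 = 33373/9 ≈ 3708.1)
L(l, Z) = l + Z*l (L(l, Z) = Z*l + l = l + Z*l)
(a + 3902) + L(117, 169) = (33373/9 + 3902) + 117*(1 + 169) = 68491/9 + 117*170 = 68491/9 + 19890 = 247501/9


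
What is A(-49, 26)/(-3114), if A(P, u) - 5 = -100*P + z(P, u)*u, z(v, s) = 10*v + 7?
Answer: 2551/1038 ≈ 2.4576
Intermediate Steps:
z(v, s) = 7 + 10*v
A(P, u) = 5 - 100*P + u*(7 + 10*P) (A(P, u) = 5 + (-100*P + (7 + 10*P)*u) = 5 + (-100*P + u*(7 + 10*P)) = 5 - 100*P + u*(7 + 10*P))
A(-49, 26)/(-3114) = (5 - 100*(-49) + 26*(7 + 10*(-49)))/(-3114) = (5 + 4900 + 26*(7 - 490))*(-1/3114) = (5 + 4900 + 26*(-483))*(-1/3114) = (5 + 4900 - 12558)*(-1/3114) = -7653*(-1/3114) = 2551/1038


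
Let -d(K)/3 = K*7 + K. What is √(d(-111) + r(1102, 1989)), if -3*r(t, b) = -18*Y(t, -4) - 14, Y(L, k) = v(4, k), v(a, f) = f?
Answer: √23802/3 ≈ 51.426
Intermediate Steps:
Y(L, k) = k
d(K) = -24*K (d(K) = -3*(K*7 + K) = -3*(7*K + K) = -24*K)
r(t, b) = -58/3 (r(t, b) = -(-18*(-4) - 14)/3 = -(72 - 14)/3 = -⅓*58 = -58/3)
√(d(-111) + r(1102, 1989)) = √(-24*(-111) - 58/3) = √(2664 - 58/3) = √(7934/3) = √23802/3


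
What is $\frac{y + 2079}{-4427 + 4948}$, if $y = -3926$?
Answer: $- \frac{1847}{521} \approx -3.5451$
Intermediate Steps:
$\frac{y + 2079}{-4427 + 4948} = \frac{-3926 + 2079}{-4427 + 4948} = - \frac{1847}{521}$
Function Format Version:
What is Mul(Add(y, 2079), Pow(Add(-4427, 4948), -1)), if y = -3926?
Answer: Rational(-1847, 521) ≈ -3.5451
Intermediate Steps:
Mul(Add(y, 2079), Pow(Add(-4427, 4948), -1)) = Mul(Add(-3926, 2079), Pow(Add(-4427, 4948), -1)) = Mul(-1847, Pow(521, -1)) = Mul(-1847, Rational(1, 521)) = Rational(-1847, 521)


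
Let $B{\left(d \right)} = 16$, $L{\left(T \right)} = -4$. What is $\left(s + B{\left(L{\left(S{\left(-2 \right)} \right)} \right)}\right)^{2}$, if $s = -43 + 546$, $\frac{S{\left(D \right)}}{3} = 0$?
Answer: $269361$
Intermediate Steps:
$S{\left(D \right)} = 0$ ($S{\left(D \right)} = 3 \cdot 0 = 0$)
$s = 503$
$\left(s + B{\left(L{\left(S{\left(-2 \right)} \right)} \right)}\right)^{2} = \left(503 + 16\right)^{2} = 519^{2} = 269361$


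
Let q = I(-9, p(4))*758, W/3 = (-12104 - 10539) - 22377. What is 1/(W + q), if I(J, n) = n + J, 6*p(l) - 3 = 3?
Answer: -1/141124 ≈ -7.0860e-6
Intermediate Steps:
p(l) = 1 (p(l) = ½ + (⅙)*3 = ½ + ½ = 1)
I(J, n) = J + n
W = -135060 (W = 3*((-12104 - 10539) - 22377) = 3*(-22643 - 22377) = 3*(-45020) = -135060)
q = -6064 (q = (-9 + 1)*758 = -8*758 = -6064)
1/(W + q) = 1/(-135060 - 6064) = 1/(-141124) = -1/141124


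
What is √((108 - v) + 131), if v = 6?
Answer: √233 ≈ 15.264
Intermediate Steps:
√((108 - v) + 131) = √((108 - 1*6) + 131) = √((108 - 6) + 131) = √(102 + 131) = √233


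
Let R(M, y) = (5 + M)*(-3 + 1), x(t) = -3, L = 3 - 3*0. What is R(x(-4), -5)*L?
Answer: -12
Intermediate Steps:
L = 3 (L = 3 + 0 = 3)
R(M, y) = -10 - 2*M (R(M, y) = (5 + M)*(-2) = -10 - 2*M)
R(x(-4), -5)*L = (-10 - 2*(-3))*3 = (-10 + 6)*3 = -4*3 = -12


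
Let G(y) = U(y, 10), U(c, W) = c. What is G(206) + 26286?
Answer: 26492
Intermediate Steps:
G(y) = y
G(206) + 26286 = 206 + 26286 = 26492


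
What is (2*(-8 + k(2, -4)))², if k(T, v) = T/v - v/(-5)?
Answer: 8649/25 ≈ 345.96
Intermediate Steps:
k(T, v) = v/5 + T/v (k(T, v) = T/v - v*(-⅕) = T/v + v/5 = v/5 + T/v)
(2*(-8 + k(2, -4)))² = (2*(-8 + ((⅕)*(-4) + 2/(-4))))² = (2*(-8 + (-⅘ + 2*(-¼))))² = (2*(-8 + (-⅘ - ½)))² = (2*(-8 - 13/10))² = (2*(-93/10))² = (-93/5)² = 8649/25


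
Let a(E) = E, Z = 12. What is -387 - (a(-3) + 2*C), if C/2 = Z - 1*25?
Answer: -332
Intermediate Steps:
C = -26 (C = 2*(12 - 1*25) = 2*(12 - 25) = 2*(-13) = -26)
-387 - (a(-3) + 2*C) = -387 - (-3 + 2*(-26)) = -387 - (-3 - 52) = -387 - 1*(-55) = -387 + 55 = -332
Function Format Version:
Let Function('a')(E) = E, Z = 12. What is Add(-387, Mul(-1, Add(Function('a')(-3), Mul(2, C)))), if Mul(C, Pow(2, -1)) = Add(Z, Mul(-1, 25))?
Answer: -332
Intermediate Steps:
C = -26 (C = Mul(2, Add(12, Mul(-1, 25))) = Mul(2, Add(12, -25)) = Mul(2, -13) = -26)
Add(-387, Mul(-1, Add(Function('a')(-3), Mul(2, C)))) = Add(-387, Mul(-1, Add(-3, Mul(2, -26)))) = Add(-387, Mul(-1, Add(-3, -52))) = Add(-387, Mul(-1, -55)) = Add(-387, 55) = -332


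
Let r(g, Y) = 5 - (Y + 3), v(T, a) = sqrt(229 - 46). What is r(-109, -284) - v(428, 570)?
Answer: 286 - sqrt(183) ≈ 272.47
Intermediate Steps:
v(T, a) = sqrt(183)
r(g, Y) = 2 - Y (r(g, Y) = 5 - (3 + Y) = 5 + (-3 - Y) = 2 - Y)
r(-109, -284) - v(428, 570) = (2 - 1*(-284)) - sqrt(183) = (2 + 284) - sqrt(183) = 286 - sqrt(183)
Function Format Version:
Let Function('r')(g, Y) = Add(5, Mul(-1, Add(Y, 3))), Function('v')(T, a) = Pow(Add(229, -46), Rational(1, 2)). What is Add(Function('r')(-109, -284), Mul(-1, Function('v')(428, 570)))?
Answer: Add(286, Mul(-1, Pow(183, Rational(1, 2)))) ≈ 272.47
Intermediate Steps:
Function('v')(T, a) = Pow(183, Rational(1, 2))
Function('r')(g, Y) = Add(2, Mul(-1, Y)) (Function('r')(g, Y) = Add(5, Mul(-1, Add(3, Y))) = Add(5, Add(-3, Mul(-1, Y))) = Add(2, Mul(-1, Y)))
Add(Function('r')(-109, -284), Mul(-1, Function('v')(428, 570))) = Add(Add(2, Mul(-1, -284)), Mul(-1, Pow(183, Rational(1, 2)))) = Add(Add(2, 284), Mul(-1, Pow(183, Rational(1, 2)))) = Add(286, Mul(-1, Pow(183, Rational(1, 2))))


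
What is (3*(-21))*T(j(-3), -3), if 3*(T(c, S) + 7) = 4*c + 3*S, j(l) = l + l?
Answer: 1134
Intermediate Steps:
j(l) = 2*l
T(c, S) = -7 + S + 4*c/3 (T(c, S) = -7 + (4*c + 3*S)/3 = -7 + (3*S + 4*c)/3 = -7 + (S + 4*c/3) = -7 + S + 4*c/3)
(3*(-21))*T(j(-3), -3) = (3*(-21))*(-7 - 3 + 4*(2*(-3))/3) = -63*(-7 - 3 + (4/3)*(-6)) = -63*(-7 - 3 - 8) = -63*(-18) = 1134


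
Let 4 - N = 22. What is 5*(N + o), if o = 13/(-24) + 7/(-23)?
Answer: -52015/552 ≈ -94.230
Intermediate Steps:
N = -18 (N = 4 - 1*22 = 4 - 22 = -18)
o = -467/552 (o = 13*(-1/24) + 7*(-1/23) = -13/24 - 7/23 = -467/552 ≈ -0.84601)
5*(N + o) = 5*(-18 - 467/552) = 5*(-10403/552) = -52015/552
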